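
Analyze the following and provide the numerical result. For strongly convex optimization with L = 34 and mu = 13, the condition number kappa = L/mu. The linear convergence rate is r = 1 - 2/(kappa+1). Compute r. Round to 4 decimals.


Step 1: Compute the condition number.
kappa = L/mu = 34/13 = 2.6154
Step 2: Compute the convergence rate.
r = 1 - 2/(kappa + 1) = 1 - 2*mu/(L + mu) = (L - mu)/(L + mu) = 21/47 = 0.4468


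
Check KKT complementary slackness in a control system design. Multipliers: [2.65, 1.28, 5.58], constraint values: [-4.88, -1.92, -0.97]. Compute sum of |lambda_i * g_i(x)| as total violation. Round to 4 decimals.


KKT complementary slackness check:
lambda_1 * g_1 = 2.65 * -4.88 = -12.932
lambda_2 * g_2 = 1.28 * -1.92 = -2.4576
lambda_3 * g_3 = 5.58 * -0.97 = -5.4126
Total violation = 12.932 + 2.4576 + 5.4126 = 20.8022


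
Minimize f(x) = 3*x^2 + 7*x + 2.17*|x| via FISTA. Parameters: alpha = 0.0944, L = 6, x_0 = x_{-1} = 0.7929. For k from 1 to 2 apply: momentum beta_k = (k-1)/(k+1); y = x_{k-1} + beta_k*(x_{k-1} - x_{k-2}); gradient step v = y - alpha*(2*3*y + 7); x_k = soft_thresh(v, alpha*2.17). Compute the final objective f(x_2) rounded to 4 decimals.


FISTA on f(x) = 3*x^2 + 7*x + 2.17*|x|
L = 6, alpha = 0.0944
Iteration 1: beta = 0.0, y = 0.7929 + 0.0*(0.7929 - 0.7929) = 0.7929
  grad(y) = 11.7574, v = y - alpha*grad = -0.317
  prox(v) = soft_thresh(-0.317, 0.2048) = -0.1122
Iteration 2: beta = 0.3333, y = -0.1122 + 0.3333*(-0.1122 - 0.7929) = -0.4138
  grad(y) = 4.517, v = y - alpha*grad = -0.8402
  prox(v) = soft_thresh(-0.8402, 0.2048) = -0.6354
f(x_2) = 3*(-0.6354)^2 + 7*(-0.6354) + 2.17*|-0.6354| = -1.8578


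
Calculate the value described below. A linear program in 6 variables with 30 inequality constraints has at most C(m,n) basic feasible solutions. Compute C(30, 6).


Each vertex corresponds to some choice of n active constraints out of m, so the number of vertices is at most C(m, n) = m! / (n!(m-n)!).
m = 30, n = 6
Numerator: 30 * 29 * 28 * 27 * 26 * 25
Denominator: 6! = 720
C(30, 6) = 593775


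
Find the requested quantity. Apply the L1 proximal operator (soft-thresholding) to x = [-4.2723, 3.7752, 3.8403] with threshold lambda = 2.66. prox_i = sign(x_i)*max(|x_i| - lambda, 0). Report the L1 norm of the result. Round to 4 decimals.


Soft-thresholding with lambda = 2.66:
prox(-4.2723) = sign(-4.2723)*max(|-4.2723| - 2.66, 0) = -1.6123
prox(3.7752) = sign(3.7752)*max(|3.7752| - 2.66, 0) = 1.1152
prox(3.8403) = sign(3.8403)*max(|3.8403| - 2.66, 0) = 1.1803
prox(x) = [-1.6123, 1.1152, 1.1803]
||prox(x)||_1 = 1.6123 + 1.1152 + 1.1803 = 3.9078


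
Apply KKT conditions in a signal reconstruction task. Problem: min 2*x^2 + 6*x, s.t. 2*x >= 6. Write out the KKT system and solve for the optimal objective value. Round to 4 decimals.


Step 1: Try lambda = 0 (constraint inactive).
x_unc = -6/(2*2) = -1.5
Check: 2*-1.5 = -3.0 < 6 -- violated!
Step 2: Constraint must be active: 2*x = 6
x* = 6/2 = 3.0
lambda = (2*2*3.0 + 6)/2 = 9.0
Step 3: Compute optimal value.
f(x*) = 2*3.0^2 + 6*3.0 = 36.0


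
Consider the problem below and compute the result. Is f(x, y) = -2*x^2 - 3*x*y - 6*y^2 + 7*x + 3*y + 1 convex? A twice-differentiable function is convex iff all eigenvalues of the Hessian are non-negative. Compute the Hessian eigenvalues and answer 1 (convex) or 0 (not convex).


The Hessian of f(x,y) = -2*x^2 - 3*x*y - 6*y^2 + 7*x + 3*y + 1 is:
H = [[-4, -3], [-3, -12]]
Trace = -4 - 12 = -16
Determinant = -4*-12 - (-3)^2 = 39
Discriminant = (-16)^2 - 4*39 = 100.0
Eigenvalues: lambda_1 = -13.0, lambda_2 = -3.0
The function is not convex.

0


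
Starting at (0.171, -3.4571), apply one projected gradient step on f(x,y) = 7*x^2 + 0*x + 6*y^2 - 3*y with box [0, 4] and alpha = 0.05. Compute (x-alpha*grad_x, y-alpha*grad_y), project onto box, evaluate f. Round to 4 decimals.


Step 1: Compute gradient at (0.171, -3.4571).
grad_x = 2*7*0.171 + 0 = 2.394
grad_y = 2*6*-3.4571 - 3 = -44.4852
Step 2: Gradient step.
x_raw = 0.171 - 0.05*2.394 = 0.0513
y_raw = -3.4571 - 0.05*-44.4852 = -1.2328
Step 3: Project onto [0, 4].
x_proj = clip(0.0513) = 0.0513
y_proj = clip(-1.2328) = 0.0
Step 4: Evaluate f.
f(0.0513, 0.0) = 0.0184


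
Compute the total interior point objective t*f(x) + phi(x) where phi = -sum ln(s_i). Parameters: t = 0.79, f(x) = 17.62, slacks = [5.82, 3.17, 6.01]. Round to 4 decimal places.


Step 1: Compute log-barrier.
ln values: [1.7613, 1.1537, 1.7934]
phi = -(1.7613 + 1.1537 + 1.7934) = -4.7085
Step 2: Compute augmented objective.
t*f(x) = 0.79*17.62 = 13.9198
Total = 13.9198 - 4.7085 = 9.2113


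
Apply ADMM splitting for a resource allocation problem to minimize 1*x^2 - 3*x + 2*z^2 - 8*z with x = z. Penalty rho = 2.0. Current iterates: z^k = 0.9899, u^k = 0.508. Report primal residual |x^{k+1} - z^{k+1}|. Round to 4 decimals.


ADMM iteration with rho = 2.0, z^k = 0.9899, u^k = 0.508
Step 1: x-update.
Minimize 1*x^2 - 3*x + (2.0/2)*(x - 0.9899 + 0.508)^2
FOC: (2*1 + 2.0)*x = 3 + 2.0*(0.9899 - 0.508)
x^{k+1} = 0.991
Step 2: z-update.
Minimize 2*z^2 - 8*z + (2.0/2)*(0.991 - z + 0.508)^2
FOC: (2*2 + 2.0)*z = 8 + 2.0*(0.991 + 0.508)
z^{k+1} = 1.833
Step 3: u-update.
u^{k+1} = 0.508 + 0.991 - 1.833 = -0.334
Step 4: Primal residual = |0.991 - 1.833| = 0.842


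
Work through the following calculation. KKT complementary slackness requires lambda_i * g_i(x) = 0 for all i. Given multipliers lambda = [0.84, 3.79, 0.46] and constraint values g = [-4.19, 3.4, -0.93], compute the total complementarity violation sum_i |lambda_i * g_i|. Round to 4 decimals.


KKT complementary slackness check:
lambda_1 * g_1 = 0.84 * -4.19 = -3.5196
lambda_2 * g_2 = 3.79 * 3.4 = 12.886
lambda_3 * g_3 = 0.46 * -0.93 = -0.4278
Total violation = 3.5196 + 12.886 + 0.4278 = 16.8334


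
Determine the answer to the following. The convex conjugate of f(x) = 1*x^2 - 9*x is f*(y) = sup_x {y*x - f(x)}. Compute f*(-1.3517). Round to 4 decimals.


f*(y) = sup_x {y*x - a*x^2 - b*x} = sup_x {(y-b)*x - a*x^2}
FOC: (y - b) - 2a*x = 0 => x* = (y - b)/(2a)
x* = (-1.3517 + 9)/(2*1) = 3.8242
f*(-1.3517) = (y-b)^2/(4a) = (-1.3517 + 9)^2/(4*1)
= 58.4965/4 = 14.6241


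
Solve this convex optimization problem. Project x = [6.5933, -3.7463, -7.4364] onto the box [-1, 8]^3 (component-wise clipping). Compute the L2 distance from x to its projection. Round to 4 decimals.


Project each component onto [-1, 8].
clip(6.5933) = 6.5933, clip(-3.7463) = -1.0, clip(-7.4364) = -1.0
Projection = [6.5933, -1.0, -1.0]
Squared diffs: [0.0, 7.5422, 41.4272]
Distance = sqrt(48.9694) = 6.9978


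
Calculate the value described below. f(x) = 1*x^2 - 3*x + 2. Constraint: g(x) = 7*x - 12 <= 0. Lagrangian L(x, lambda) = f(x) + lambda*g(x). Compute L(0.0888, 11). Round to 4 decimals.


Step 1: Evaluate f(x).
f(0.0888) = 1*0.0888^2 - 3*0.0888 + 2 = 1.7415
Step 2: Evaluate g(x).
g(0.0888) = 7*0.0888 - 12 = -11.3784
Step 3: Compute Lagrangian.
L = 1.7415 + 11*-11.3784 = -123.4209


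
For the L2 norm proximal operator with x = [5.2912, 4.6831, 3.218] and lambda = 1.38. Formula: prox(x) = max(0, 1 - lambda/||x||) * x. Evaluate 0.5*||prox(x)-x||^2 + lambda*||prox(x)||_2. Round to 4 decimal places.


Step 1: Compute ||x||.
||x|| = 7.7643
Step 2: Compute scaling factor.
scale = max(0, 1 - 1.38/7.7643) = 0.8223
Step 3: prox(x) = [4.3508, 3.8507, 2.646]
||prox(x)|| = 6.3843
Step 4: Proximal objective.
0.5*||prox-x||^2 = 0.9522
lambda*||prox|| = 8.8103
Total = 9.7625


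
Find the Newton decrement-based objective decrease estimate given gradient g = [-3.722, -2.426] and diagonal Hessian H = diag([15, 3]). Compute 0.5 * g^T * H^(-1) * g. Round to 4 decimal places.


Step 1: H is diagonal, so H^(-1) * g = [-0.2481, -0.8087].
Step 2: g^T H^(-1) g = sum_i g_i^2 / H_ii
  = (-3.722)^2/15 + (-2.426)^2/3
  = 0.9236 + 1.9618 = 2.8854
Step 3: Objective decrease = 0.5 * g^T H^(-1) g = 1.4427


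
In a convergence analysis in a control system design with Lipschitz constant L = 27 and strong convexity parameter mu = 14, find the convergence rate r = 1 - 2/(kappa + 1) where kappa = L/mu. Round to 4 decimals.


Step 1: Compute the condition number.
kappa = L/mu = 27/14 = 1.9286
Step 2: Compute the convergence rate.
r = 1 - 2/(kappa + 1) = 1 - 2*mu/(L + mu) = (L - mu)/(L + mu) = 13/41 = 0.3171


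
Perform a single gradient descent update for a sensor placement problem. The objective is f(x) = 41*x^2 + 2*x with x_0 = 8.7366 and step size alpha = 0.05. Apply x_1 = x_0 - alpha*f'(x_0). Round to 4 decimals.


We compute the gradient at x_0 and apply the update.
f'(x) = 82*x + 2
f'(8.7366) = 82*8.7366 + 2 = 718.4012
x_1 = 8.7366 - 0.05*718.4012 = -27.1835


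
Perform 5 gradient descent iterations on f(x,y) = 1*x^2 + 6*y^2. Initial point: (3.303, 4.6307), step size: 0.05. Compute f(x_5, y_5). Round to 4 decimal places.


Gradient descent on f(x,y) = 1*x^2 + 6*y^2.
Starting point: (3.303, 4.6307), alpha = 0.05
Step 1: grad_x = 2*1*3.303 = 6.606, grad_y = 2*6*4.6307 = 55.5684
  x_1 = 3.303 - 0.05*6.606 = 2.9727
  y_1 = 4.6307 - 0.05*55.5684 = 1.8523
Step 2: grad_x = 2*1*2.9727 = 5.9454, grad_y = 2*6*1.8523 = 22.2274
  x_2 = 2.9727 - 0.05*5.9454 = 2.6754
  y_2 = 1.8523 - 0.05*22.2274 = 0.7409
Step 3: grad_x = 2*1*2.6754 = 5.3509, grad_y = 2*6*0.7409 = 8.8909
  x_3 = 2.6754 - 0.05*5.3509 = 2.4079
  y_3 = 0.7409 - 0.05*8.8909 = 0.2964
Step 4: grad_x = 2*1*2.4079 = 4.8158, grad_y = 2*6*0.2964 = 3.5564
  x_4 = 2.4079 - 0.05*4.8158 = 2.1671
  y_4 = 0.2964 - 0.05*3.5564 = 0.1185
Step 5: grad_x = 2*1*2.1671 = 4.3342, grad_y = 2*6*0.1185 = 1.4226
  x_5 = 2.1671 - 0.05*4.3342 = 1.9504
  y_5 = 0.1185 - 0.05*1.4226 = 0.0474
f(1.9504, 0.0474) = 1*1.9504^2 + 6*0.0474^2 = 3.8175


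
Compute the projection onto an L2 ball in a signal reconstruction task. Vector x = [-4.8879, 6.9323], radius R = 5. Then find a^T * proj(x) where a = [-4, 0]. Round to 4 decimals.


Step 1: Compute ||x|| (intermediates to 6 decimals).
||x|| = sqrt((-4.8879)^2 + 6.9323^2) = 8.482237
Step 2: Project.
Since ||x|| > R, scale = R/||x|| = 5/8.482237 = 0.589467, proj(x) = scale * x
proj(x) = [-2.881256, 4.086362]
Step 3: Dot product.
a^T * proj(x) = -4*(-2.881256) + 0*4.086362 = 11.525


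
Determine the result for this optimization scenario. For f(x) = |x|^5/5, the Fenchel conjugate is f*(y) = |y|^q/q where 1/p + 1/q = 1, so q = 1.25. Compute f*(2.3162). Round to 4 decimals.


The conjugate exponent q satisfies 1/p + 1/q = 1.
p = 5, so q = 5/(5 - 1) = 1.25
|y|^q = 2.3162^1.25 = 2.8574
f*(2.3162) = 2.8574 / 1.25 = 2.2859


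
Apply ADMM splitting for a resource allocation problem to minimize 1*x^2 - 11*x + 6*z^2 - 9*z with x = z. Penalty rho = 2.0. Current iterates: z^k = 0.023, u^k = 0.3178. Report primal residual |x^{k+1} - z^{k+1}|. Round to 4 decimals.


ADMM iteration with rho = 2.0, z^k = 0.023, u^k = 0.3178
Step 1: x-update.
Minimize 1*x^2 - 11*x + (2.0/2)*(x - 0.023 + 0.3178)^2
FOC: (2*1 + 2.0)*x = 11 + 2.0*(0.023 - 0.3178)
x^{k+1} = 2.6026
Step 2: z-update.
Minimize 6*z^2 - 9*z + (2.0/2)*(2.6026 - z + 0.3178)^2
FOC: (2*6 + 2.0)*z = 9 + 2.0*(2.6026 + 0.3178)
z^{k+1} = 1.0601
Step 3: u-update.
u^{k+1} = 0.3178 + 2.6026 - 1.0601 = 1.8603
Step 4: Primal residual = |2.6026 - 1.0601| = 1.5425


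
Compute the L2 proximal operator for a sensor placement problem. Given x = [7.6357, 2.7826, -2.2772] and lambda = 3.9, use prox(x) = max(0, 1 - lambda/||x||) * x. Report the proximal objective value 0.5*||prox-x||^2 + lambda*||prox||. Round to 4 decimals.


Step 1: Compute ||x||.
||x|| = 8.4399
Step 2: Compute scaling factor.
scale = max(0, 1 - 3.9/8.4399) = 0.5379
Step 3: prox(x) = [4.1073, 1.4968, -1.2249]
||prox(x)|| = 4.5399
Step 4: Proximal objective.
0.5*||prox-x||^2 = 7.605
lambda*||prox|| = 17.7056
Total = 25.3107


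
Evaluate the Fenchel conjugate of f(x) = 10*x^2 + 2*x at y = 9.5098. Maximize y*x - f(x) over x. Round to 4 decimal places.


f*(y) = sup_x {y*x - a*x^2 - b*x} = sup_x {(y-b)*x - a*x^2}
FOC: (y - b) - 2a*x = 0 => x* = (y - b)/(2a)
x* = (9.5098 - 2)/(2*10) = 0.3755
f*(9.5098) = (y-b)^2/(4a) = (9.5098 - 2)^2/(4*10)
= 56.3971/40 = 1.4099


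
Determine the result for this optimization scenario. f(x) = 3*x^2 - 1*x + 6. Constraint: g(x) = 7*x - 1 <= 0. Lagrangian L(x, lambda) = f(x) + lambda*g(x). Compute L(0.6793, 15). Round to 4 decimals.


Step 1: Evaluate f(x).
f(0.6793) = 3*0.6793^2 - 1*0.6793 + 6 = 6.705
Step 2: Evaluate g(x).
g(0.6793) = 7*0.6793 - 1 = 3.7551
Step 3: Compute Lagrangian.
L = 6.705 + 15*3.7551 = 63.0315


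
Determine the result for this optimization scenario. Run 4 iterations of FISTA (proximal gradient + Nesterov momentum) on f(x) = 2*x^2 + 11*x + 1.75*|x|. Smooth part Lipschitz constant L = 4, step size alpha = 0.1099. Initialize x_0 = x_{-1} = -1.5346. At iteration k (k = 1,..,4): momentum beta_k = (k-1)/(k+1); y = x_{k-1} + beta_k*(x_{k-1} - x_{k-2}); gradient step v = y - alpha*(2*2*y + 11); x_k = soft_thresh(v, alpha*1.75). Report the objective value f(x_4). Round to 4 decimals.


FISTA on f(x) = 2*x^2 + 11*x + 1.75*|x|
L = 4, alpha = 0.1099
Iteration 1: beta = 0.0, y = -1.5346 + 0.0*(-1.5346 + 1.5346) = -1.5346
  grad(y) = 4.8616, v = y - alpha*grad = -2.0689
  prox(v) = soft_thresh(-2.0689, 0.1923) = -1.8766
Iteration 2: beta = 0.3333, y = -1.8766 + 0.3333*(-1.8766 + 1.5346) = -1.9906
  grad(y) = 3.0378, v = y - alpha*grad = -2.3244
  prox(v) = soft_thresh(-2.3244, 0.1923) = -2.1321
Iteration 3: beta = 0.5, y = -2.1321 + 0.5*(-2.1321 + 1.8766) = -2.2598
  grad(y) = 1.9606, v = y - alpha*grad = -2.4753
  prox(v) = soft_thresh(-2.4753, 0.1923) = -2.283
Iteration 4: beta = 0.6, y = -2.283 + 0.6*(-2.283 + 2.1321) = -2.3735
  grad(y) = 1.5059, v = y - alpha*grad = -2.539
  prox(v) = soft_thresh(-2.539, 0.1923) = -2.3467
f(x_4) = 2*(-2.3467)^2 + 11*(-2.3467) + 1.75*|-2.3467| = -10.693


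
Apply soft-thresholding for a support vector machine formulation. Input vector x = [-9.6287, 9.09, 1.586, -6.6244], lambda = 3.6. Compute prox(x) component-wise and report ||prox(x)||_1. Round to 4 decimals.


Soft-thresholding with lambda = 3.6:
prox(-9.6287) = sign(-9.6287)*max(|-9.6287| - 3.6, 0) = -6.0287
prox(9.09) = sign(9.09)*max(|9.09| - 3.6, 0) = 5.49
prox(1.586) = sign(1.586)*max(|1.586| - 3.6, 0) = 0.0
prox(-6.6244) = sign(-6.6244)*max(|-6.6244| - 3.6, 0) = -3.0244
prox(x) = [-6.0287, 5.49, 0.0, -3.0244]
||prox(x)||_1 = 6.0287 + 5.49 + 0.0 + 3.0244 = 14.5431


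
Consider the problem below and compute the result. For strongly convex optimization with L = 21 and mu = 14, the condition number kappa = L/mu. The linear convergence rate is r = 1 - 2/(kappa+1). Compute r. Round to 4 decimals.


Step 1: Compute the condition number.
kappa = L/mu = 21/14 = 1.5
Step 2: Compute the convergence rate.
r = 1 - 2/(kappa + 1) = 1 - 2*mu/(L + mu) = (L - mu)/(L + mu) = 7/35 = 0.2


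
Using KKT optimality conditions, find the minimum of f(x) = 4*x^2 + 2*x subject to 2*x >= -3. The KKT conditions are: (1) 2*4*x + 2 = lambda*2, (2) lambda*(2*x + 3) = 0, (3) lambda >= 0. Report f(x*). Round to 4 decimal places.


Step 1: Try lambda = 0 (constraint inactive).
Stationarity: 2*4*x + 2 = 0
x* = -2/(2*4) = -0.25
Check constraint: 2*-0.25 = -0.5 >= -3 -- satisfied.
Step 2: Compute optimal value.
f(x*) = 4*(-0.25)^2 + 2*(-0.25) = -0.25


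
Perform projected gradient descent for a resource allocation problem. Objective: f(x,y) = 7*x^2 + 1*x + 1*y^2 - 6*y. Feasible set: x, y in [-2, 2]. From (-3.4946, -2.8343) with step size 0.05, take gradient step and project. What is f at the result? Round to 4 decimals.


Step 1: Compute gradient at (-3.4946, -2.8343).
grad_x = 2*7*-3.4946 + 1 = -47.9244
grad_y = 2*1*-2.8343 - 6 = -11.6686
Step 2: Gradient step.
x_raw = -3.4946 - 0.05*-47.9244 = -1.0984
y_raw = -2.8343 - 0.05*-11.6686 = -2.2509
Step 3: Project onto [-2, 2].
x_proj = clip(-1.0984) = -1.0984
y_proj = clip(-2.2509) = -2.0
Step 4: Evaluate f.
f(-1.0984, -2.0) = 23.3467


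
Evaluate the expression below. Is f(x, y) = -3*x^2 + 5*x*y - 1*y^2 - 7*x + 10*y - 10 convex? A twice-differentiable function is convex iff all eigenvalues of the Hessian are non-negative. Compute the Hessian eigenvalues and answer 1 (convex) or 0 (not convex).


The Hessian of f(x,y) = -3*x^2 + 5*x*y - 1*y^2 - 7*x + 10*y - 10 is:
H = [[-6, 5], [5, -2]]
Trace = -6 - 2 = -8
Determinant = -6*-2 - (5)^2 = -13
Discriminant = (-8)^2 - 4*-13 = 116.0
Eigenvalues: lambda_1 = -9.3852, lambda_2 = 1.3852
The function is not convex.

0


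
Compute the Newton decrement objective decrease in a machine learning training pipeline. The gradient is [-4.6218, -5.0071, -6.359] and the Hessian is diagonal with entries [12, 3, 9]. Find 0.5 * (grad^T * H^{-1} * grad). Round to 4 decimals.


Step 1: H is diagonal, so H^(-1) * g = [-0.3852, -1.669, -0.7066].
Step 2: g^T H^(-1) g = sum_i g_i^2 / H_ii
  = (-4.6218)^2/12 + (-5.0071)^2/3 + (-6.359)^2/9
  = 1.7801 + 8.357 + 4.493 = 14.6301
Step 3: Objective decrease = 0.5 * g^T H^(-1) g = 7.315


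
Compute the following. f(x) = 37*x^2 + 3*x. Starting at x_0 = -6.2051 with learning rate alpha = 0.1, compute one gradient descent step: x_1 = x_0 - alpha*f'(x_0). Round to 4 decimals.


We compute the gradient at x_0 and apply the update.
f'(x) = 74*x + 3
f'(-6.2051) = 74*-6.2051 + 3 = -456.1774
x_1 = -6.2051 - 0.1*-456.1774 = 39.4126


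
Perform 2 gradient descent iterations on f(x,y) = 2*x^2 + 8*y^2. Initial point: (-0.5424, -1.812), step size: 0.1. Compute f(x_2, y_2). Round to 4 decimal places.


Gradient descent on f(x,y) = 2*x^2 + 8*y^2.
Starting point: (-0.5424, -1.812), alpha = 0.1
Step 1: grad_x = 2*2*-0.5424 = -2.1696, grad_y = 2*8*-1.812 = -28.992
  x_1 = -0.5424 - 0.1*-2.1696 = -0.3254
  y_1 = -1.812 - 0.1*-28.992 = 1.0872
Step 2: grad_x = 2*2*-0.3254 = -1.3018, grad_y = 2*8*1.0872 = 17.3952
  x_2 = -0.3254 - 0.1*-1.3018 = -0.1953
  y_2 = 1.0872 - 0.1*17.3952 = -0.6523
f(-0.1953, -0.6523) = 2*(-0.1953)^2 + 8*(-0.6523)^2 = 3.4804


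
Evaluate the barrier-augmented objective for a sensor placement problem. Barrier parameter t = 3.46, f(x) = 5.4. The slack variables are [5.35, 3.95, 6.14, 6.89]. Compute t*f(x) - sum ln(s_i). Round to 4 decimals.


Step 1: Compute log-barrier.
ln values: [1.6771, 1.3737, 1.8148, 1.9301]
phi = -(1.6771 + 1.3737 + 1.8148 + 1.9301) = -6.7957
Step 2: Compute augmented objective.
t*f(x) = 3.46*5.4 = 18.684
Total = 18.684 - 6.7957 = 11.8883


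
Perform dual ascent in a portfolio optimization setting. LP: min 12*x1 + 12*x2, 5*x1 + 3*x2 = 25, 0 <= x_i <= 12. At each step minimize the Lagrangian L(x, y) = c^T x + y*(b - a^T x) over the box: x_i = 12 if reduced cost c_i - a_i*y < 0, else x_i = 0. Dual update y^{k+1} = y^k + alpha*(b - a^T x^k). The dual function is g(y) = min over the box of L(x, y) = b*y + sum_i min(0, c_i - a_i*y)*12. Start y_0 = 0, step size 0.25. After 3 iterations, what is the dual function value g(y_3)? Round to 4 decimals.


Dual ascent for LP: min 12*x1 + 12*x2, 5*x1 + 3*x2 = 25, 0 <= x_i <= 12
Step 1: y^k = 0.0, reduced costs: (12.0, 12.0)
  x^k = (0.0, 0.0), subgradient = b - a^T x = 25.0
  y^{k+1} = 0.0 + 0.25*25.0 = 6.25
Step 2: y^k = 6.25, reduced costs: (-19.25, -6.75)
  x^k = (12.0, 12.0), subgradient = b - a^T x = -71.0
  y^{k+1} = 6.25 + 0.25*-71.0 = -11.5
Step 3: y^k = -11.5, reduced costs: (69.5, 46.5)
  x^k = (0.0, 0.0), subgradient = b - a^T x = 25.0
  y^{k+1} = -11.5 + 0.25*25.0 = -5.25
Dual objective at y_3 = -5.25: reduced costs (38.25, 27.75), box minimizer x = (0.0, 0.0)
g(y_3) = b*y + (c1 - a1*y)*x1 + (c2 - a2*y)*x2 = 25*(-5.25) + 38.25*0.0 + 27.75*0.0 = -131.25 + 0.0 + 0.0 = -131.25


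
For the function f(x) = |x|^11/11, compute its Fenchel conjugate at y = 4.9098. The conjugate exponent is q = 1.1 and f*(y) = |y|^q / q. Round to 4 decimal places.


The conjugate exponent q satisfies 1/p + 1/q = 1.
p = 11, so q = 11/(11 - 1) = 1.1
|y|^q = 4.9098^1.1 = 5.7567
f*(4.9098) = 5.7567 / 1.1 = 5.2333


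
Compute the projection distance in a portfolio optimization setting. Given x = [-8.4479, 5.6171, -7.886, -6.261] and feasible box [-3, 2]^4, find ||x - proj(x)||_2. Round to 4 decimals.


Project each component onto [-3, 2].
clip(-8.4479) = -3.0, clip(5.6171) = 2.0, clip(-7.886) = -3.0, clip(-6.261) = -3.0
Projection = [-3.0, 2.0, -3.0, -3.0]
Squared diffs: [29.6796, 13.0834, 23.873, 10.6341]
Distance = sqrt(77.2701) = 8.7903


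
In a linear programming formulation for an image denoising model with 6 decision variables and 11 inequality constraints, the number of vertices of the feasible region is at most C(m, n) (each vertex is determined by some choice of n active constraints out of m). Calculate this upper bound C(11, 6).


Each vertex corresponds to some choice of n active constraints out of m, so the number of vertices is at most C(m, n) = m! / (n!(m-n)!).
m = 11, n = 6
Numerator: 11 * 10 * 9 * 8 * 7 * 6
Denominator: 6! = 720
C(11, 6) = 462


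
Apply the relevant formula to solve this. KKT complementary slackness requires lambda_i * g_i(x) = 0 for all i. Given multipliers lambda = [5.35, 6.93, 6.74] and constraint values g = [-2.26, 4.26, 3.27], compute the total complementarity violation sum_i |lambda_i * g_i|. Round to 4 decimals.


KKT complementary slackness check:
lambda_1 * g_1 = 5.35 * -2.26 = -12.091
lambda_2 * g_2 = 6.93 * 4.26 = 29.5218
lambda_3 * g_3 = 6.74 * 3.27 = 22.0398
Total violation = 12.091 + 29.5218 + 22.0398 = 63.6526


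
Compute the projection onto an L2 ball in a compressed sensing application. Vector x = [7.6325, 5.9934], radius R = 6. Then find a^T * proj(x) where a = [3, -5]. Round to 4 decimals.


Step 1: Compute ||x|| (intermediates to 6 decimals).
||x|| = sqrt(7.6325^2 + 5.9934^2) = 9.704427
Step 2: Project.
Since ||x|| > R, scale = R/||x|| = 6/9.704427 = 0.618275, proj(x) = scale * x
proj(x) = [4.718984, 3.705569]
Step 3: Dot product.
a^T * proj(x) = 3*4.718984 - 5*3.705569 = -4.3709


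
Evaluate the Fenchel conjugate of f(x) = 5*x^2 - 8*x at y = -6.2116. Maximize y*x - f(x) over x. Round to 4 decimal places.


f*(y) = sup_x {y*x - a*x^2 - b*x} = sup_x {(y-b)*x - a*x^2}
FOC: (y - b) - 2a*x = 0 => x* = (y - b)/(2a)
x* = (-6.2116 + 8)/(2*5) = 0.1788
f*(-6.2116) = (y-b)^2/(4a) = (-6.2116 + 8)^2/(4*5)
= 3.1984/20 = 0.1599


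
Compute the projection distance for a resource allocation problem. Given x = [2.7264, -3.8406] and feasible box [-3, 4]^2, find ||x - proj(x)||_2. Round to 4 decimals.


Project each component onto [-3, 4].
clip(2.7264) = 2.7264, clip(-3.8406) = -3.0
Projection = [2.7264, -3.0]
Squared diffs: [0.0, 0.7066]
Distance = sqrt(0.7066) = 0.8406


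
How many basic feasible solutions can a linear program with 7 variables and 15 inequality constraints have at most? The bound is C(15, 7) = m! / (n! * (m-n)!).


Each vertex corresponds to some choice of n active constraints out of m, so the number of vertices is at most C(m, n) = m! / (n!(m-n)!).
m = 15, n = 7
Numerator: 15 * 14 * 13 * 12 * 11 * 10 * 9
Denominator: 7! = 5040
C(15, 7) = 6435


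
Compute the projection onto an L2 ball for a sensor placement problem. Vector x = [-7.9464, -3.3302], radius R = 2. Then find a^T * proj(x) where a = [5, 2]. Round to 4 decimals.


Step 1: Compute ||x|| (intermediates to 6 decimals).
||x|| = sqrt((-7.9464)^2 + (-3.3302)^2) = 8.616003
Step 2: Project.
Since ||x|| > R, scale = R/||x|| = 2/8.616003 = 0.232126, proj(x) = scale * x
proj(x) = [-1.844566, -0.773026]
Step 3: Dot product.
a^T * proj(x) = 5*(-1.844566) + 2*(-0.773026) = -10.7689


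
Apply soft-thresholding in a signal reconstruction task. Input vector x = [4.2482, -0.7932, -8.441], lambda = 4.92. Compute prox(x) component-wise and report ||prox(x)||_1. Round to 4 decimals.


Soft-thresholding with lambda = 4.92:
prox(4.2482) = sign(4.2482)*max(|4.2482| - 4.92, 0) = 0.0
prox(-0.7932) = sign(-0.7932)*max(|-0.7932| - 4.92, 0) = 0.0
prox(-8.441) = sign(-8.441)*max(|-8.441| - 4.92, 0) = -3.521
prox(x) = [0.0, 0.0, -3.521]
||prox(x)||_1 = 0.0 + 0.0 + 3.521 = 3.521


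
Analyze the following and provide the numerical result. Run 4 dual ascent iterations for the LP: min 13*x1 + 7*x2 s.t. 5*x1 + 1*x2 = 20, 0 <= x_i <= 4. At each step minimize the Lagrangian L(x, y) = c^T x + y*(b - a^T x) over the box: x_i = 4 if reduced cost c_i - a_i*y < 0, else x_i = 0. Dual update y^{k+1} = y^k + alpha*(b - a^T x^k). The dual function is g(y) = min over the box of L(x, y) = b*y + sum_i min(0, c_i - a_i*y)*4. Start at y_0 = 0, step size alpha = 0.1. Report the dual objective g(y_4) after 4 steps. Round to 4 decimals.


Dual ascent for LP: min 13*x1 + 7*x2, 5*x1 + 1*x2 = 20, 0 <= x_i <= 4
Step 1: y^k = 0.0, reduced costs: (13.0, 7.0)
  x^k = (0.0, 0.0), subgradient = b - a^T x = 20.0
  y^{k+1} = 0.0 + 0.1*20.0 = 2.0
Step 2: y^k = 2.0, reduced costs: (3.0, 5.0)
  x^k = (0.0, 0.0), subgradient = b - a^T x = 20.0
  y^{k+1} = 2.0 + 0.1*20.0 = 4.0
Step 3: y^k = 4.0, reduced costs: (-7.0, 3.0)
  x^k = (4.0, 0.0), subgradient = b - a^T x = 0.0
  y^{k+1} = 4.0 + 0.1*0.0 = 4.0
Step 4: y^k = 4.0, reduced costs: (-7.0, 3.0)
  x^k = (4.0, 0.0), subgradient = b - a^T x = 0.0
  y^{k+1} = 4.0 + 0.1*0.0 = 4.0
Dual objective at y_4 = 4.0: reduced costs (-7.0, 3.0), box minimizer x = (4.0, 0.0)
g(y_4) = b*y + (c1 - a1*y)*x1 + (c2 - a2*y)*x2 = 20*4.0 + (-7.0)*4.0 + 3.0*0.0 = 80.0 - 28.0 + 0.0 = 52.0


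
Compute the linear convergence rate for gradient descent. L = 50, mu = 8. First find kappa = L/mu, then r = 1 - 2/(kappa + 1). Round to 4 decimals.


Step 1: Compute the condition number.
kappa = L/mu = 50/8 = 6.25
Step 2: Compute the convergence rate.
r = 1 - 2/(kappa + 1) = 1 - 2*mu/(L + mu) = (L - mu)/(L + mu) = 42/58 = 0.7241


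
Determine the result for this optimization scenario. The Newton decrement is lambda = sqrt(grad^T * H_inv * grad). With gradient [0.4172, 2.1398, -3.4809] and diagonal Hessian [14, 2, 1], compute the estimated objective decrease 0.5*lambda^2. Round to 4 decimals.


Step 1: H is diagonal, so H^(-1) * g = [0.0298, 1.0699, -3.4809].
Step 2: g^T H^(-1) g = sum_i g_i^2 / H_ii
  = (0.4172)^2/14 + (2.1398)^2/2 + (-3.4809)^2/1
  = 0.0124 + 2.2894 + 12.1167 = 14.4185
Step 3: Objective decrease = 0.5 * g^T H^(-1) g = 7.2092


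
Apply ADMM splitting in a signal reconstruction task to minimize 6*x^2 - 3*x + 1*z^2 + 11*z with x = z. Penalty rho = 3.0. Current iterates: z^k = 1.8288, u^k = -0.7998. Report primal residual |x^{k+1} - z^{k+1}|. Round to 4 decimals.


ADMM iteration with rho = 3.0, z^k = 1.8288, u^k = -0.7998
Step 1: x-update.
Minimize 6*x^2 - 3*x + (3.0/2)*(x - 1.8288 - 0.7998)^2
FOC: (2*6 + 3.0)*x = 3 + 3.0*(1.8288 + 0.7998)
x^{k+1} = 0.7257
Step 2: z-update.
Minimize 1*z^2 + 11*z + (3.0/2)*(0.7257 - z - 0.7998)^2
FOC: (2*1 + 3.0)*z = -11 + 3.0*(0.7257 - 0.7998)
z^{k+1} = -2.2444
Step 3: u-update.
u^{k+1} = -0.7998 + 0.7257 + 2.2444 = 2.1704
Step 4: Primal residual = |0.7257 + 2.2444| = 2.9702


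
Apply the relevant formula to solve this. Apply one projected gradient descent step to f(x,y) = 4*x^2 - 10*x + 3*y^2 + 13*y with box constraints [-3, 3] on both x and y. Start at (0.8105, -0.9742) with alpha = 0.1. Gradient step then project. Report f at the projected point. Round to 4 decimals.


Step 1: Compute gradient at (0.8105, -0.9742).
grad_x = 2*4*0.8105 - 10 = -3.516
grad_y = 2*3*-0.9742 + 13 = 7.1548
Step 2: Gradient step.
x_raw = 0.8105 - 0.1*-3.516 = 1.1621
y_raw = -0.9742 - 0.1*7.1548 = -1.6897
Step 3: Project onto [-3, 3].
x_proj = clip(1.1621) = 1.1621
y_proj = clip(-1.6897) = -1.6897
Step 4: Evaluate f.
f(1.1621, -1.6897) = -19.6199


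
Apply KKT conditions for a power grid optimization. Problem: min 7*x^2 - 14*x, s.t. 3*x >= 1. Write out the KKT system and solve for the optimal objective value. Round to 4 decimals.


Step 1: Try lambda = 0 (constraint inactive).
Stationarity: 2*7*x - 14 = 0
x* = 14/(2*7) = 1.0
Check constraint: 3*1.0 = 3.0 >= 1 -- satisfied.
Step 2: Compute optimal value.
f(x*) = 7*1.0^2 - 14*1.0 = -7.0


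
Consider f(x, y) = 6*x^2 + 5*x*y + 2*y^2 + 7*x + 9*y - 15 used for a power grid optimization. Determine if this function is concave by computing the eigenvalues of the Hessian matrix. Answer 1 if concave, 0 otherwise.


The Hessian of f(x,y) = 6*x^2 + 5*x*y + 2*y^2 + 7*x + 9*y - 15 is:
H = [[12, 5], [5, 4]]
Trace = 12 + 4 = 16
Determinant = 12*4 - (5)^2 = 23
Discriminant = (16)^2 - 4*23 = 164.0
Eigenvalues: lambda_1 = 1.5969, lambda_2 = 14.4031
The function is not concave.

0


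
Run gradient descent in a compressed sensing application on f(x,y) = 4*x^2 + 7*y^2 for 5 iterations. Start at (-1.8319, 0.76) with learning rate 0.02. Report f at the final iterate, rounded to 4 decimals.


Gradient descent on f(x,y) = 4*x^2 + 7*y^2.
Starting point: (-1.8319, 0.76), alpha = 0.02
Step 1: grad_x = 2*4*-1.8319 = -14.6552, grad_y = 2*7*0.76 = 10.64
  x_1 = -1.8319 - 0.02*-14.6552 = -1.5388
  y_1 = 0.76 - 0.02*10.64 = 0.5472
Step 2: grad_x = 2*4*-1.5388 = -12.3104, grad_y = 2*7*0.5472 = 7.6608
  x_2 = -1.5388 - 0.02*-12.3104 = -1.2926
  y_2 = 0.5472 - 0.02*7.6608 = 0.394
Step 3: grad_x = 2*4*-1.2926 = -10.3407, grad_y = 2*7*0.394 = 5.5158
  x_3 = -1.2926 - 0.02*-10.3407 = -1.0858
  y_3 = 0.394 - 0.02*5.5158 = 0.2837
Step 4: grad_x = 2*4*-1.0858 = -8.6862, grad_y = 2*7*0.2837 = 3.9714
  x_4 = -1.0858 - 0.02*-8.6862 = -0.9121
  y_4 = 0.2837 - 0.02*3.9714 = 0.2042
Step 5: grad_x = 2*4*-0.9121 = -7.2964, grad_y = 2*7*0.2042 = 2.8594
  x_5 = -0.9121 - 0.02*-7.2964 = -0.7661
  y_5 = 0.2042 - 0.02*2.8594 = 0.1471
f(-0.7661, 0.1471) = 4*(-0.7661)^2 + 7*0.1471^2 = 2.4991


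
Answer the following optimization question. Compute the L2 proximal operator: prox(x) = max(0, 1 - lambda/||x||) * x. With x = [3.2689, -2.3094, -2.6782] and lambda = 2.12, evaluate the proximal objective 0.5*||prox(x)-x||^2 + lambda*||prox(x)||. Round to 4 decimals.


Step 1: Compute ||x||.
||x|| = 4.8158
Step 2: Compute scaling factor.
scale = max(0, 1 - 2.12/4.8158) = 0.5598
Step 3: prox(x) = [1.8299, -1.2928, -1.4992]
||prox(x)|| = 2.6958
Step 4: Proximal objective.
0.5*||prox-x||^2 = 2.2472
lambda*||prox|| = 5.7151
Total = 7.9623


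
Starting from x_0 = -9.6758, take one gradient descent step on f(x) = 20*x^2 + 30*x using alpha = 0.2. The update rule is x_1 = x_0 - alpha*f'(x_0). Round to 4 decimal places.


We compute the gradient at x_0 and apply the update.
f'(x) = 40*x + 30
f'(-9.6758) = 40*-9.6758 + 30 = -357.032
x_1 = -9.6758 - 0.2*-357.032 = 61.7306


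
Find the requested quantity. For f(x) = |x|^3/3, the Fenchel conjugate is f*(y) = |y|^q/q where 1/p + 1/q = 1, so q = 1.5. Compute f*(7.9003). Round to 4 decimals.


The conjugate exponent q satisfies 1/p + 1/q = 1.
p = 3, so q = 3/(3 - 1) = 1.5
|y|^q = 7.9003^1.5 = 22.2057
f*(7.9003) = 22.2057 / 1.5 = 14.8038


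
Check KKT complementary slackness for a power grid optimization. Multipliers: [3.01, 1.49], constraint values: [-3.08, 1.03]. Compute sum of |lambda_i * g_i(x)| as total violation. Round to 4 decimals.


KKT complementary slackness check:
lambda_1 * g_1 = 3.01 * -3.08 = -9.2708
lambda_2 * g_2 = 1.49 * 1.03 = 1.5347
Total violation = 9.2708 + 1.5347 = 10.8055


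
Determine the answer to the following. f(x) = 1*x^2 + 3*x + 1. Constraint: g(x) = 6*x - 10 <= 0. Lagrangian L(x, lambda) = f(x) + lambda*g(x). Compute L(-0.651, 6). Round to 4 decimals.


Step 1: Evaluate f(x).
f(-0.651) = 1*(-0.651)^2 + 3*(-0.651) + 1 = -0.5292
Step 2: Evaluate g(x).
g(-0.651) = 6*-0.651 - 10 = -13.906
Step 3: Compute Lagrangian.
L = -0.5292 + 6*-13.906 = -83.9652


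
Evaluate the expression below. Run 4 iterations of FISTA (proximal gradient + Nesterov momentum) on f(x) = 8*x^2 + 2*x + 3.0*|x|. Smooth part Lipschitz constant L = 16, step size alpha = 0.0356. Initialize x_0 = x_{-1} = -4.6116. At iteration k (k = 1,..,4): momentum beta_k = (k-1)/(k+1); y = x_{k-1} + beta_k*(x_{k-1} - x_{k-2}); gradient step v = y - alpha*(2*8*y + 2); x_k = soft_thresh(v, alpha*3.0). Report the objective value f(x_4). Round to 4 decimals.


FISTA on f(x) = 8*x^2 + 2*x + 3.0*|x|
L = 16, alpha = 0.0356
Iteration 1: beta = 0.0, y = -4.6116 + 0.0*(-4.6116 + 4.6116) = -4.6116
  grad(y) = -71.7856, v = y - alpha*grad = -2.056
  prox(v) = soft_thresh(-2.056, 0.1068) = -1.9492
Iteration 2: beta = 0.3333, y = -1.9492 + 0.3333*(-1.9492 + 4.6116) = -1.0618
  grad(y) = -14.9884, v = y - alpha*grad = -0.5282
  prox(v) = soft_thresh(-0.5282, 0.1068) = -0.4214
Iteration 3: beta = 0.5, y = -0.4214 + 0.5*(-0.4214 + 1.9492) = 0.3425
  grad(y) = 7.4805, v = y - alpha*grad = 0.0762
  prox(v) = soft_thresh(0.0762, 0.1068) = 0.0
Iteration 4: beta = 0.6, y = 0.0 + 0.6*(0.0 + 0.4214) = 0.2528
  grad(y) = 6.0453, v = y - alpha*grad = 0.0376
  prox(v) = soft_thresh(0.0376, 0.1068) = 0.0
f(x_4) = 8*0.0^2 + 2*0.0 + 3.0*|0.0| = 0.0


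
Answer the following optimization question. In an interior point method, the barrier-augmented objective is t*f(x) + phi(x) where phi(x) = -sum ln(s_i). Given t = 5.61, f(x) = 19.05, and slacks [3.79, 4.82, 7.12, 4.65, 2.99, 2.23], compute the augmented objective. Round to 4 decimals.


Step 1: Compute log-barrier.
ln values: [1.3324, 1.5728, 1.9629, 1.5369, 1.0953, 0.802]
phi = -(1.3324 + 1.5728 + 1.9629 + 1.5369 + 1.0953 + 0.802) = -8.3022
Step 2: Compute augmented objective.
t*f(x) = 5.61*19.05 = 106.8705
Total = 106.8705 - 8.3022 = 98.5683


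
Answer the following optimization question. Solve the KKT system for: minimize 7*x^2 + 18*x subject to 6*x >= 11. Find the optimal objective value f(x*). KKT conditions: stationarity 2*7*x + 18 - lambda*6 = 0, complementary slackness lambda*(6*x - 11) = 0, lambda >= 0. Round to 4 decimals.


Step 1: Try lambda = 0 (constraint inactive).
x_unc = -18/(2*7) = -1.2857
Check: 6*-1.2857 = -7.7142 < 11 -- violated!
Step 2: Constraint must be active: 6*x = 11
x* = 11/6 = 1.8333 (rounded; the exact value 11/6 is used below)
lambda = (2*7*(11/6) + 18)/6 = 7.2778
Step 3: Compute optimal value.
f(x*) = 7*(11/6)^2 + 18*(11/6) = 56.5278


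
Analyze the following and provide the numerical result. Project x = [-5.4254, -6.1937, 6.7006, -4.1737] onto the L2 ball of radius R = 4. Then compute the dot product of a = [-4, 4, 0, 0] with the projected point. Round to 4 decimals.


Step 1: Compute ||x|| (intermediates to 6 decimals).
||x|| = sqrt((-5.4254)^2 + (-6.1937)^2 + 6.7006^2 + (-4.1737)^2) = 11.406783
Step 2: Project.
Since ||x|| > R, scale = R/||x|| = 4/11.406783 = 0.350669, proj(x) = scale * x
proj(x) = [-1.90252, -2.171939, 2.349693, -1.463587]
Step 3: Dot product.
a^T * proj(x) = -4*(-1.90252) + 4*(-2.171939) + 0*2.349693 + 0*(-1.463587) = -1.0777


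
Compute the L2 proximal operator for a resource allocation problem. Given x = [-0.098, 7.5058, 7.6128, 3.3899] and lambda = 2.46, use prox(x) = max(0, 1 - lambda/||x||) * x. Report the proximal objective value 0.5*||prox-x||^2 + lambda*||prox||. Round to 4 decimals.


Step 1: Compute ||x||.
||x|| = 11.2157
Step 2: Compute scaling factor.
scale = max(0, 1 - 2.46/11.2157) = 0.7807
Step 3: prox(x) = [-0.0765, 5.8595, 5.943, 2.6464]
||prox(x)|| = 8.7557
Step 4: Proximal objective.
0.5*||prox-x||^2 = 3.0258
lambda*||prox|| = 21.539
Total = 24.5649


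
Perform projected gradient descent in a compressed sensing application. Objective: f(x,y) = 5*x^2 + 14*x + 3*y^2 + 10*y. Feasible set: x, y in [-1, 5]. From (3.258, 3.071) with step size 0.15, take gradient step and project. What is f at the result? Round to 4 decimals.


Step 1: Compute gradient at (3.258, 3.071).
grad_x = 2*5*3.258 + 14 = 46.58
grad_y = 2*3*3.071 + 10 = 28.426
Step 2: Gradient step.
x_raw = 3.258 - 0.15*46.58 = -3.729
y_raw = 3.071 - 0.15*28.426 = -1.1929
Step 3: Project onto [-1, 5].
x_proj = clip(-3.729) = -1.0
y_proj = clip(-1.1929) = -1.0
Step 4: Evaluate f.
f(-1.0, -1.0) = -16.0


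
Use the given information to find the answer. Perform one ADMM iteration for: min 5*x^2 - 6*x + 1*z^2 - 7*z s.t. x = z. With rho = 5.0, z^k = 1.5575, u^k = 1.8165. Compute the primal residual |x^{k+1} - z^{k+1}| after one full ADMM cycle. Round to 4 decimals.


ADMM iteration with rho = 5.0, z^k = 1.5575, u^k = 1.8165
Step 1: x-update.
Minimize 5*x^2 - 6*x + (5.0/2)*(x - 1.5575 + 1.8165)^2
FOC: (2*5 + 5.0)*x = 6 + 5.0*(1.5575 - 1.8165)
x^{k+1} = 0.3137
Step 2: z-update.
Minimize 1*z^2 - 7*z + (5.0/2)*(0.3137 - z + 1.8165)^2
FOC: (2*1 + 5.0)*z = 7 + 5.0*(0.3137 + 1.8165)
z^{k+1} = 2.5215
Step 3: u-update.
u^{k+1} = 1.8165 + 0.3137 - 2.5215 = -0.3914
Step 4: Primal residual = |0.3137 - 2.5215| = 2.2079


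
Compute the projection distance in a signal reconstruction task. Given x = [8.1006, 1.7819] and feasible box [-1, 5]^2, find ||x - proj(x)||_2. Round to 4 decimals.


Project each component onto [-1, 5].
clip(8.1006) = 5.0, clip(1.7819) = 1.7819
Projection = [5.0, 1.7819]
Squared diffs: [9.6137, 0.0]
Distance = sqrt(9.6137) = 3.1006


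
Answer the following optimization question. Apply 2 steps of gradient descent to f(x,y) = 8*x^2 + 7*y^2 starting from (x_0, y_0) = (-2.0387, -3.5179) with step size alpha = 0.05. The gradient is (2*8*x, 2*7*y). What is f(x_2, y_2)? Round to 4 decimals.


Gradient descent on f(x,y) = 8*x^2 + 7*y^2.
Starting point: (-2.0387, -3.5179), alpha = 0.05
Step 1: grad_x = 2*8*-2.0387 = -32.6192, grad_y = 2*7*-3.5179 = -49.2506
  x_1 = -2.0387 - 0.05*-32.6192 = -0.4077
  y_1 = -3.5179 - 0.05*-49.2506 = -1.0554
Step 2: grad_x = 2*8*-0.4077 = -6.5238, grad_y = 2*7*-1.0554 = -14.7752
  x_2 = -0.4077 - 0.05*-6.5238 = -0.0815
  y_2 = -1.0554 - 0.05*-14.7752 = -0.3166
f(-0.0815, -0.3166) = 8*(-0.0815)^2 + 7*(-0.3166)^2 = 0.7549


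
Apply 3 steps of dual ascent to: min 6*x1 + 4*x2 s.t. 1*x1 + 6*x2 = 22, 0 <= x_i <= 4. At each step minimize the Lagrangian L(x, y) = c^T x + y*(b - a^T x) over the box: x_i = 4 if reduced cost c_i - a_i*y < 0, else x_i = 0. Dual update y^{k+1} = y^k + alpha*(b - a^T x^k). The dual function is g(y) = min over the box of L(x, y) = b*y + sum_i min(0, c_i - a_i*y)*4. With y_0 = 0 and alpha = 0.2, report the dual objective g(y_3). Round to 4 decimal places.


Dual ascent for LP: min 6*x1 + 4*x2, 1*x1 + 6*x2 = 22, 0 <= x_i <= 4
Step 1: y^k = 0.0, reduced costs: (6.0, 4.0)
  x^k = (0.0, 0.0), subgradient = b - a^T x = 22.0
  y^{k+1} = 0.0 + 0.2*22.0 = 4.4
Step 2: y^k = 4.4, reduced costs: (1.6, -22.4)
  x^k = (0.0, 4.0), subgradient = b - a^T x = -2.0
  y^{k+1} = 4.4 + 0.2*-2.0 = 4.0
Step 3: y^k = 4.0, reduced costs: (2.0, -20.0)
  x^k = (0.0, 4.0), subgradient = b - a^T x = -2.0
  y^{k+1} = 4.0 + 0.2*-2.0 = 3.6
Dual objective at y_3 = 3.6: reduced costs (2.4, -17.6), box minimizer x = (0.0, 4.0)
g(y_3) = b*y + (c1 - a1*y)*x1 + (c2 - a2*y)*x2 = 22*3.6 + 2.4*0.0 + (-17.6)*4.0 = 79.2 + 0.0 - 70.4 = 8.8


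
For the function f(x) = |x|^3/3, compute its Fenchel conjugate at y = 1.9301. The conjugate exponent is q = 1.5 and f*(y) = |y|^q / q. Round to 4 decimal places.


The conjugate exponent q satisfies 1/p + 1/q = 1.
p = 3, so q = 3/(3 - 1) = 1.5
|y|^q = 1.9301^1.5 = 2.6815
f*(1.9301) = 2.6815 / 1.5 = 1.7876


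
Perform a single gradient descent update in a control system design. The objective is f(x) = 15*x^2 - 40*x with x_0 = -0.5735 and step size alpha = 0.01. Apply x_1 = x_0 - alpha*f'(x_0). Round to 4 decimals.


We compute the gradient at x_0 and apply the update.
f'(x) = 30*x - 40
f'(-0.5735) = 30*-0.5735 - 40 = -57.205
x_1 = -0.5735 - 0.01*-57.205 = -0.0015


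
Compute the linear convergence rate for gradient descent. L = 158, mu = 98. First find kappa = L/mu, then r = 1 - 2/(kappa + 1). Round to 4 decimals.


Step 1: Compute the condition number.
kappa = L/mu = 158/98 = 1.6122
Step 2: Compute the convergence rate.
r = 1 - 2/(kappa + 1) = 1 - 2*mu/(L + mu) = (L - mu)/(L + mu) = 60/256 = 0.2344


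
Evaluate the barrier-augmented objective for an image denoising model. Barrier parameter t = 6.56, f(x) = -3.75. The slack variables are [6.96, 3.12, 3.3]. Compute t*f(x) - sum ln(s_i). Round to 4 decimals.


Step 1: Compute log-barrier.
ln values: [1.9402, 1.1378, 1.1939]
phi = -(1.9402 + 1.1378 + 1.1939) = -4.2719
Step 2: Compute augmented objective.
t*f(x) = 6.56*-3.75 = -24.6
Total = -24.6 - 4.2719 = -28.8719


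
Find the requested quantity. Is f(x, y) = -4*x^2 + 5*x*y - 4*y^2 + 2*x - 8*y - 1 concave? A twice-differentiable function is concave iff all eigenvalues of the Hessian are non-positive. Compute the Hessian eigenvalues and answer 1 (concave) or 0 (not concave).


The Hessian of f(x,y) = -4*x^2 + 5*x*y - 4*y^2 + 2*x - 8*y - 1 is:
H = [[-8, 5], [5, -8]]
Trace = -8 - 8 = -16
Determinant = -8*-8 - (5)^2 = 39
Discriminant = (-16)^2 - 4*39 = 100.0
Eigenvalues: lambda_1 = -13.0, lambda_2 = -3.0
The function is concave.

1
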